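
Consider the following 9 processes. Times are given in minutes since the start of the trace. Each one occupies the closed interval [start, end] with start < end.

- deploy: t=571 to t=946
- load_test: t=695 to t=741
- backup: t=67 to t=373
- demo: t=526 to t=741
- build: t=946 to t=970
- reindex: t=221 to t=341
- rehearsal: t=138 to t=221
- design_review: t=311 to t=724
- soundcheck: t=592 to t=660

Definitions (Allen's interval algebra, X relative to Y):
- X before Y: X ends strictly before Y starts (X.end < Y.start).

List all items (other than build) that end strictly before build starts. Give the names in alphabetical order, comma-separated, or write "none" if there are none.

Target build = [t=946, t=970].
backup [t=67, t=373] → before → yes.
demo [t=526, t=741] → before → yes.
deploy [t=571, t=946] → meets → no.
design_review [t=311, t=724] → before → yes.
load_test [t=695, t=741] → before → yes.
rehearsal [t=138, t=221] → before → yes.
reindex [t=221, t=341] → before → yes.
soundcheck [t=592, t=660] → before → yes.
Result: backup, demo, design_review, load_test, rehearsal, reindex, soundcheck.

backup, demo, design_review, load_test, rehearsal, reindex, soundcheck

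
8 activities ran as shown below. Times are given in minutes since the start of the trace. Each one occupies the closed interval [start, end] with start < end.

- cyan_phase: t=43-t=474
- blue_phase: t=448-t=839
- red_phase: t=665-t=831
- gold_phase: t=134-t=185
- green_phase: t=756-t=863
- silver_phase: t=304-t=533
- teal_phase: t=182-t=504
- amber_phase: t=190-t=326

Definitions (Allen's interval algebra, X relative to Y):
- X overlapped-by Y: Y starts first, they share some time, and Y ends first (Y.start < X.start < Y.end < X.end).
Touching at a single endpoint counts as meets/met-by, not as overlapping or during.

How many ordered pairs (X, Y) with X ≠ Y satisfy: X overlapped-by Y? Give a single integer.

10

Checking all 56 ordered pairs for relation 'overlapped-by'; matching pairs in alphabetical order:
(blue_phase, cyan_phase): blue_phase overlapped-by cyan_phase ✓
(blue_phase, silver_phase): blue_phase overlapped-by silver_phase ✓
(blue_phase, teal_phase): blue_phase overlapped-by teal_phase ✓
(green_phase, blue_phase): green_phase overlapped-by blue_phase ✓
(green_phase, red_phase): green_phase overlapped-by red_phase ✓
(silver_phase, amber_phase): silver_phase overlapped-by amber_phase ✓
(silver_phase, cyan_phase): silver_phase overlapped-by cyan_phase ✓
(silver_phase, teal_phase): silver_phase overlapped-by teal_phase ✓
(teal_phase, cyan_phase): teal_phase overlapped-by cyan_phase ✓
(teal_phase, gold_phase): teal_phase overlapped-by gold_phase ✓
Count: 10.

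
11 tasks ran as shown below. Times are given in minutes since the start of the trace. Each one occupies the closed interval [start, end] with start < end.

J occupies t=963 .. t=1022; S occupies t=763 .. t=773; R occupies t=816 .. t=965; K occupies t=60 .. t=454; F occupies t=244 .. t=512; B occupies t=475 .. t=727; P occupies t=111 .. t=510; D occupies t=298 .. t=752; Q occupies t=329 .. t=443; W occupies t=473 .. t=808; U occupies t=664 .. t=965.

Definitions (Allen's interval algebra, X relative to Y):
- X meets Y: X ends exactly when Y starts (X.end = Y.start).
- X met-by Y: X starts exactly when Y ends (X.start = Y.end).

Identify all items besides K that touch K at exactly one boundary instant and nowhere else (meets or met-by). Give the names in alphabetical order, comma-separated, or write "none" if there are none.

none

Target K = [t=60, t=454].
B [t=475, t=727] → after → no.
D [t=298, t=752] → overlapped-by → no.
F [t=244, t=512] → overlapped-by → no.
J [t=963, t=1022] → after → no.
P [t=111, t=510] → overlapped-by → no.
Q [t=329, t=443] → during → no.
R [t=816, t=965] → after → no.
S [t=763, t=773] → after → no.
U [t=664, t=965] → after → no.
W [t=473, t=808] → after → no.
Result: none.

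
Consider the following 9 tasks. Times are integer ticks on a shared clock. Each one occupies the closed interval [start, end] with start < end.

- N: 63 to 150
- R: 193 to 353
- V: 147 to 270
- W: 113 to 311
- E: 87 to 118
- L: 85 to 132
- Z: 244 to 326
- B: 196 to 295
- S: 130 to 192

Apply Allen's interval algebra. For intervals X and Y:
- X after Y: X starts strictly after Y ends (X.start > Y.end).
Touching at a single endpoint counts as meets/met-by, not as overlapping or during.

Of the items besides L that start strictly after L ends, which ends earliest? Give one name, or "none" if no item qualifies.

Target L = [85, 132].
B [196, 295] → after → candidate.
E [87, 118] → during → excluded.
N [63, 150] → contains → excluded.
R [193, 353] → after → candidate.
S [130, 192] → overlapped-by → excluded.
V [147, 270] → after → candidate.
W [113, 311] → overlapped-by → excluded.
Z [244, 326] → after → candidate.
Among candidates, earliest end is 270 → V.

V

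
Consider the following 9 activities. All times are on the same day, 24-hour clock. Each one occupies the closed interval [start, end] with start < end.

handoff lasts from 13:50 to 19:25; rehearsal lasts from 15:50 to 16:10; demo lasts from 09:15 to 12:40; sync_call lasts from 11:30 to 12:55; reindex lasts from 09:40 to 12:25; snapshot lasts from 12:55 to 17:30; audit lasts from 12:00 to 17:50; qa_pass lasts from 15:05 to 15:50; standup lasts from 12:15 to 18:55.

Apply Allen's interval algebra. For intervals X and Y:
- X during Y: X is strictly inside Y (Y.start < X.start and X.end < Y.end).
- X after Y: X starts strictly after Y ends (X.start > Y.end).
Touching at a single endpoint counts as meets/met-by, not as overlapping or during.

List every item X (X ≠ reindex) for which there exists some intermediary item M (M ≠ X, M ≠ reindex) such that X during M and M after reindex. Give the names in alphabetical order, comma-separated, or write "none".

qa_pass, rehearsal

Target reindex = [09:40, 12:25].
Intermediaries M with M after reindex: handoff, qa_pass, rehearsal, snapshot.
Via handoff — items with X during handoff: qa_pass, rehearsal.
Via qa_pass — items with X during qa_pass: none.
Via rehearsal — items with X during rehearsal: none.
Via snapshot — items with X during snapshot: qa_pass, rehearsal.
Union: qa_pass, rehearsal.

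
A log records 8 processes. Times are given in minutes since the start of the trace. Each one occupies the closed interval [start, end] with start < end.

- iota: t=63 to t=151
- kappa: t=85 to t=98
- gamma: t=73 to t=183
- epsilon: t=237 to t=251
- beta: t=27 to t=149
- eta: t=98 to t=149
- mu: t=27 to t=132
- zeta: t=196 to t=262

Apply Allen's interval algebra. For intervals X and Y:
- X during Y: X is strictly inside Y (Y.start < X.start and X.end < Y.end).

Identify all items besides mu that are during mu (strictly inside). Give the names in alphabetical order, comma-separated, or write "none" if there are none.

Target mu = [t=27, t=132].
beta [t=27, t=149] → started-by → no.
epsilon [t=237, t=251] → after → no.
eta [t=98, t=149] → overlapped-by → no.
gamma [t=73, t=183] → overlapped-by → no.
iota [t=63, t=151] → overlapped-by → no.
kappa [t=85, t=98] → during → yes.
zeta [t=196, t=262] → after → no.
Result: kappa.

kappa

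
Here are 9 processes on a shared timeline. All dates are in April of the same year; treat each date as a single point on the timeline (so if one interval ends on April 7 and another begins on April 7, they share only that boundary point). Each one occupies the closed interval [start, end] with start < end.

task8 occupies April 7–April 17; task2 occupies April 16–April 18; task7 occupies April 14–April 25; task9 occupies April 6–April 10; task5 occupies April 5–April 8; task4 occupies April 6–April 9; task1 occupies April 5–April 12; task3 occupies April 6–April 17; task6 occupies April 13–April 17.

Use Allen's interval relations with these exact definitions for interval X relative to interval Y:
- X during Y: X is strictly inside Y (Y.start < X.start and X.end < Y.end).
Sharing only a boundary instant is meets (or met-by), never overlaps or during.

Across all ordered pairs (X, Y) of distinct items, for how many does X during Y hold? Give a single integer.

3

Checking all 72 ordered pairs for relation 'during'; matching pairs in alphabetical order:
(task2, task7): task2 during task7 ✓
(task4, task1): task4 during task1 ✓
(task9, task1): task9 during task1 ✓
Count: 3.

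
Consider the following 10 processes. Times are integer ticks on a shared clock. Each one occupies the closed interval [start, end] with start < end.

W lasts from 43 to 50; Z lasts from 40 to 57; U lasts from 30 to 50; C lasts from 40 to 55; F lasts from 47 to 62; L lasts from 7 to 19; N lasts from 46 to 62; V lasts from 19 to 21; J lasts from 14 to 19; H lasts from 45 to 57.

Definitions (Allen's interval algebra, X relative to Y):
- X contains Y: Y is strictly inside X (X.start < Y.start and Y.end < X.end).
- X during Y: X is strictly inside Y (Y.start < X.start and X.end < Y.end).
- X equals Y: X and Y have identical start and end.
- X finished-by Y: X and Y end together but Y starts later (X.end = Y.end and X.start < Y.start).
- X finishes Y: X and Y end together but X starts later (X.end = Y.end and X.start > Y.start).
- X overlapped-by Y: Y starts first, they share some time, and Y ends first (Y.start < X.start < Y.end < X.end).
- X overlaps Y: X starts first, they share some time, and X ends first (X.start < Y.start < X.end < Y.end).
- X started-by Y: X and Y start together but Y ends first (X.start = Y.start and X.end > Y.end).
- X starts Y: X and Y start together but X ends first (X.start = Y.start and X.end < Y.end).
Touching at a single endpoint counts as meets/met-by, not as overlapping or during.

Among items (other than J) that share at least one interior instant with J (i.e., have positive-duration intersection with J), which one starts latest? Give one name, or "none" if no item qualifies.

Target J = [14, 19].
C [40, 55] → after → excluded.
F [47, 62] → after → excluded.
H [45, 57] → after → excluded.
L [7, 19] → finished-by → candidate.
N [46, 62] → after → excluded.
U [30, 50] → after → excluded.
V [19, 21] → met-by → excluded.
W [43, 50] → after → excluded.
Z [40, 57] → after → excluded.
Among candidates, latest start is 7 → L.

L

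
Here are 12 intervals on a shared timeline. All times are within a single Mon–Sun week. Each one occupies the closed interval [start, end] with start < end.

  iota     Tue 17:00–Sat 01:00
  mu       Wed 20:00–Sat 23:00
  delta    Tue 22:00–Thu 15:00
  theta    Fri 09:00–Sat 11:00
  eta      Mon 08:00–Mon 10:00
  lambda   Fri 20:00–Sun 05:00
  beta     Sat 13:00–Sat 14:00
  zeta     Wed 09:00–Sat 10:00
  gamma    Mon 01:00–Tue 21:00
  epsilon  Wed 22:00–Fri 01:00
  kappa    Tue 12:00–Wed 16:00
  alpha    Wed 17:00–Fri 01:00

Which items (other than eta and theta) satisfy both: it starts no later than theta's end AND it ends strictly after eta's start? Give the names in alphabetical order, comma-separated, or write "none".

Conditions: its start is no later than theta's end (X.start <= Sat 11:00) AND its end is strictly after eta's start (X.end > Mon 08:00).
alpha: start Wed 17:00 <= Sat 11:00? ✓; end Fri 01:00 > Mon 08:00? ✓ → yes.
beta: start Sat 13:00 <= Sat 11:00? ✗; end Sat 14:00 > Mon 08:00? ✓ → no.
delta: start Tue 22:00 <= Sat 11:00? ✓; end Thu 15:00 > Mon 08:00? ✓ → yes.
epsilon: start Wed 22:00 <= Sat 11:00? ✓; end Fri 01:00 > Mon 08:00? ✓ → yes.
gamma: start Mon 01:00 <= Sat 11:00? ✓; end Tue 21:00 > Mon 08:00? ✓ → yes.
iota: start Tue 17:00 <= Sat 11:00? ✓; end Sat 01:00 > Mon 08:00? ✓ → yes.
kappa: start Tue 12:00 <= Sat 11:00? ✓; end Wed 16:00 > Mon 08:00? ✓ → yes.
lambda: start Fri 20:00 <= Sat 11:00? ✓; end Sun 05:00 > Mon 08:00? ✓ → yes.
mu: start Wed 20:00 <= Sat 11:00? ✓; end Sat 23:00 > Mon 08:00? ✓ → yes.
zeta: start Wed 09:00 <= Sat 11:00? ✓; end Sat 10:00 > Mon 08:00? ✓ → yes.
Result: alpha, delta, epsilon, gamma, iota, kappa, lambda, mu, zeta.

alpha, delta, epsilon, gamma, iota, kappa, lambda, mu, zeta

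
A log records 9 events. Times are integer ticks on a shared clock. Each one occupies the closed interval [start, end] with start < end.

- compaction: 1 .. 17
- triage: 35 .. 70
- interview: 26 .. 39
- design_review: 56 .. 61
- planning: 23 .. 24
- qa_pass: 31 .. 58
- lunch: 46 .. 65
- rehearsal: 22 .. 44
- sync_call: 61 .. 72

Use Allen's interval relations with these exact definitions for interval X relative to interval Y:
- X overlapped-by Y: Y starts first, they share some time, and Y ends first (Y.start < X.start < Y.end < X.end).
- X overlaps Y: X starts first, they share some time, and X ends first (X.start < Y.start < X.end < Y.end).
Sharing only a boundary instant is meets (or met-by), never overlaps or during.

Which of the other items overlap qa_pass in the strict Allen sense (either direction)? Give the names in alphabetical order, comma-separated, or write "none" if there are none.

Target qa_pass = [31, 58].
compaction [1, 17] → before → no.
design_review [56, 61] → overlapped-by → yes.
interview [26, 39] → overlaps → yes.
lunch [46, 65] → overlapped-by → yes.
planning [23, 24] → before → no.
rehearsal [22, 44] → overlaps → yes.
sync_call [61, 72] → after → no.
triage [35, 70] → overlapped-by → yes.
Result: design_review, interview, lunch, rehearsal, triage.

design_review, interview, lunch, rehearsal, triage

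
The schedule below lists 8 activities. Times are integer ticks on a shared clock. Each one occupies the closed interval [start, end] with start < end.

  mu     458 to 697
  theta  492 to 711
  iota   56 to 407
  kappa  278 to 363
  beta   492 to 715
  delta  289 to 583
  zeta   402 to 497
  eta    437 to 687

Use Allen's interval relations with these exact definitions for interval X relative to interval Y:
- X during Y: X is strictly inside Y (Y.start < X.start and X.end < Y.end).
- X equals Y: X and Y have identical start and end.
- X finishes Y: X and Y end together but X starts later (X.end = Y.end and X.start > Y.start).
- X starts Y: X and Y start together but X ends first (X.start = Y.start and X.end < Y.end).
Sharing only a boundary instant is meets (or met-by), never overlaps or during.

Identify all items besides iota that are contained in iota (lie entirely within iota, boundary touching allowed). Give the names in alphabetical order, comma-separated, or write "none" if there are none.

kappa

Target iota = [56, 407].
beta [492, 715] → after → no.
delta [289, 583] → overlapped-by → no.
eta [437, 687] → after → no.
kappa [278, 363] → during → yes.
mu [458, 697] → after → no.
theta [492, 711] → after → no.
zeta [402, 497] → overlapped-by → no.
Result: kappa.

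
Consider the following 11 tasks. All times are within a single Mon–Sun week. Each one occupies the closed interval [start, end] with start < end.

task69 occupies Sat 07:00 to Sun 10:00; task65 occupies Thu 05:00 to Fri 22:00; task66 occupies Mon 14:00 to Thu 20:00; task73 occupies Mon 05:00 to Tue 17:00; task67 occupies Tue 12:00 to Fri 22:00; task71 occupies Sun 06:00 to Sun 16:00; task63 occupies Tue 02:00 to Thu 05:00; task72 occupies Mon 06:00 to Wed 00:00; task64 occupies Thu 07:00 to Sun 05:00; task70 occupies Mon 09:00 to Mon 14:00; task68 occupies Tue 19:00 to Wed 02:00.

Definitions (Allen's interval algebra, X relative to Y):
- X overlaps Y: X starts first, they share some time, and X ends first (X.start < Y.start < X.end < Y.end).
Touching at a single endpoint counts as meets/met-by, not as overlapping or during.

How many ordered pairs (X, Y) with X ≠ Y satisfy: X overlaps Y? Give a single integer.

Checking all 110 ordered pairs for relation 'overlaps'; matching pairs in alphabetical order:
(task63, task67): task63 overlaps task67 ✓
(task64, task69): task64 overlaps task69 ✓
(task65, task64): task65 overlaps task64 ✓
(task66, task64): task66 overlaps task64 ✓
(task66, task65): task66 overlaps task65 ✓
(task66, task67): task66 overlaps task67 ✓
(task67, task64): task67 overlaps task64 ✓
(task69, task71): task69 overlaps task71 ✓
(task72, task63): task72 overlaps task63 ✓
(task72, task66): task72 overlaps task66 ✓
(task72, task67): task72 overlaps task67 ✓
(task72, task68): task72 overlaps task68 ✓
(task73, task63): task73 overlaps task63 ✓
(task73, task66): task73 overlaps task66 ✓
(task73, task67): task73 overlaps task67 ✓
(task73, task72): task73 overlaps task72 ✓
Count: 16.

16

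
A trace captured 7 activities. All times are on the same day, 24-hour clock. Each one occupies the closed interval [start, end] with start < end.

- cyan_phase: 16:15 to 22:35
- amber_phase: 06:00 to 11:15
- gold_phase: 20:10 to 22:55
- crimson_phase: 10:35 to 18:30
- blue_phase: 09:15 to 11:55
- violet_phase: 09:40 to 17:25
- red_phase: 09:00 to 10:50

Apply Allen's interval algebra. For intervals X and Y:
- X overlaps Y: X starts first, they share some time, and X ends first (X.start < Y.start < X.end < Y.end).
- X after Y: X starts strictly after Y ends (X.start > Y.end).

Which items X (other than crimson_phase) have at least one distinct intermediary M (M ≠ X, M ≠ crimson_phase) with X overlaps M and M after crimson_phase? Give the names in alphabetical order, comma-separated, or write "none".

Target crimson_phase = [10:35, 18:30].
Intermediaries M with M after crimson_phase: gold_phase.
Via gold_phase — items with X overlaps gold_phase: cyan_phase.
Union: cyan_phase.

cyan_phase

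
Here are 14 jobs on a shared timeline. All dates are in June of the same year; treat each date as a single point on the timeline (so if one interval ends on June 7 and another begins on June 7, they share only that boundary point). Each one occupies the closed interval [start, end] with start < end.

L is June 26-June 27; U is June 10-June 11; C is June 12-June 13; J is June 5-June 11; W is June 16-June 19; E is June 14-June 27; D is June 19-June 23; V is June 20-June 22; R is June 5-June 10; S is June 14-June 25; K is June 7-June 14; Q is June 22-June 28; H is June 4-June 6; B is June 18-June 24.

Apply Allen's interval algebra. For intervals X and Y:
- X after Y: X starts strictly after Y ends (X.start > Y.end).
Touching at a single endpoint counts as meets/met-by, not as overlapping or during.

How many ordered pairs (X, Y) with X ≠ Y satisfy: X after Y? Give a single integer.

59

Checking all 182 ordered pairs for relation 'after'; matching pairs in alphabetical order:
(B, C): B after C ✓
(B, H): B after H ✓
(B, J): B after J ✓
(B, K): B after K ✓
(B, R): B after R ✓
(B, U): B after U ✓
(C, H): C after H ✓
(C, J): C after J ✓
(C, R): C after R ✓
(C, U): C after U ✓
(D, C): D after C ✓
(D, H): D after H ✓
(D, J): D after J ✓
(D, K): D after K ✓
(D, R): D after R ✓
(D, U): D after U ✓
(E, C): E after C ✓
(E, H): E after H ✓
(E, J): E after J ✓
(E, R): E after R ✓
(E, U): E after U ✓
(K, H): K after H ✓
(L, B): L after B ✓
(L, C): L after C ✓
... plus 35 further pairs not listed.
Count: 59.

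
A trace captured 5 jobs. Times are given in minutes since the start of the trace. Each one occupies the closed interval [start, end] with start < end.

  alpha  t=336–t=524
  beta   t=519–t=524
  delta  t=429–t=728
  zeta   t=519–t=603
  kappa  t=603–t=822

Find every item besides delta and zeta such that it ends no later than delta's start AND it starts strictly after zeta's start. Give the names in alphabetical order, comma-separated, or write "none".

Conditions: its end is no later than delta's start (X.end <= t=429) AND its start is strictly after zeta's start (X.start > t=519).
alpha: end t=524 <= t=429? ✗; start t=336 > t=519? ✗ → no.
beta: end t=524 <= t=429? ✗; start t=519 > t=519? ✗ → no.
kappa: end t=822 <= t=429? ✗; start t=603 > t=519? ✓ → no.
Result: none.

none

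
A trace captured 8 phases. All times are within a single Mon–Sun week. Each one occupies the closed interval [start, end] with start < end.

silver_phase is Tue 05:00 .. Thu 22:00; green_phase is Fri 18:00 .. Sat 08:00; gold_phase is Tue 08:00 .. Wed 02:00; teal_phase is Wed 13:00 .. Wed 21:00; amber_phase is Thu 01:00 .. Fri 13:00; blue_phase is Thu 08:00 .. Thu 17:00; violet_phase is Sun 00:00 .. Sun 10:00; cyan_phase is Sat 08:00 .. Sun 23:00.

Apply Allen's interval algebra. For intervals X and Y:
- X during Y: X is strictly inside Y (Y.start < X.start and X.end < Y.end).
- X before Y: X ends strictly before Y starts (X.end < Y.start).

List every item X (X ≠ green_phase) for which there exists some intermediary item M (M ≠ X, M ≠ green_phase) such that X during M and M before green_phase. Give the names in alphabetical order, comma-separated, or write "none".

Target green_phase = [Fri 18:00, Sat 08:00].
Intermediaries M with M before green_phase: amber_phase, blue_phase, gold_phase, silver_phase, teal_phase.
Via amber_phase — items with X during amber_phase: blue_phase.
Via blue_phase — items with X during blue_phase: none.
Via gold_phase — items with X during gold_phase: none.
Via silver_phase — items with X during silver_phase: blue_phase, gold_phase, teal_phase.
Via teal_phase — items with X during teal_phase: none.
Union: blue_phase, gold_phase, teal_phase.

blue_phase, gold_phase, teal_phase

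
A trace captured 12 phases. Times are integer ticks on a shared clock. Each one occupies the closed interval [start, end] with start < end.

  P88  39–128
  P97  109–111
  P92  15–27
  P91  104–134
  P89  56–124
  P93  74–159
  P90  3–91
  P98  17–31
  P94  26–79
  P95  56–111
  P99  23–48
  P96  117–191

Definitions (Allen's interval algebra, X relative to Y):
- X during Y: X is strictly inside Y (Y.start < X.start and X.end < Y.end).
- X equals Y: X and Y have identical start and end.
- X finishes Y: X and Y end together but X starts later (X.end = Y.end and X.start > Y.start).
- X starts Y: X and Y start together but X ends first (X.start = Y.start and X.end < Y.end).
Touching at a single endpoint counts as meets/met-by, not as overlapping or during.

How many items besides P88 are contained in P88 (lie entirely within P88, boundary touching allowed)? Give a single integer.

3

Target P88 = [39, 128].
P89 [56, 124] → during → counts.
P90 [3, 91] → overlaps → no.
P91 [104, 134] → overlapped-by → no.
P92 [15, 27] → before → no.
P93 [74, 159] → overlapped-by → no.
P94 [26, 79] → overlaps → no.
P95 [56, 111] → during → counts.
P96 [117, 191] → overlapped-by → no.
P97 [109, 111] → during → counts.
P98 [17, 31] → before → no.
P99 [23, 48] → overlaps → no.
Total: 3.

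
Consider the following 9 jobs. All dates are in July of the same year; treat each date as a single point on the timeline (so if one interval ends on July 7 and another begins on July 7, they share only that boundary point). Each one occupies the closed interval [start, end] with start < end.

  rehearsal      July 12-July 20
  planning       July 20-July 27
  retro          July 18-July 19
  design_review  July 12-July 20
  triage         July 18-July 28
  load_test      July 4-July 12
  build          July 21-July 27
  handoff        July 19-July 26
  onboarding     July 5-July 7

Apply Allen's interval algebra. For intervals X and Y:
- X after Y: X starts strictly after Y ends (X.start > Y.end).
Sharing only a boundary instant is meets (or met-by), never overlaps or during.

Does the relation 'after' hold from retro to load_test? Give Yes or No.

retro = [July 18, July 19], load_test = [July 4, July 12].
Actual relation of retro to load_test: after.
Asked whether 'after' holds → Yes.

Yes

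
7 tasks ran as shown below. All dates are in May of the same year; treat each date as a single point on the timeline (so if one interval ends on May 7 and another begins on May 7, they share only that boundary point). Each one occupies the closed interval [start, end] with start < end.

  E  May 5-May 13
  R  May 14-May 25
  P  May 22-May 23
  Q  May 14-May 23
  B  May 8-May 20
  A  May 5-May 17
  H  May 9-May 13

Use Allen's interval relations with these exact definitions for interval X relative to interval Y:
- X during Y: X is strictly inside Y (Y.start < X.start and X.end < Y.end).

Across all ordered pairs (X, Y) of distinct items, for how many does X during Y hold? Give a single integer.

3

Checking all 42 ordered pairs for relation 'during'; matching pairs in alphabetical order:
(H, A): H during A ✓
(H, B): H during B ✓
(P, R): P during R ✓
Count: 3.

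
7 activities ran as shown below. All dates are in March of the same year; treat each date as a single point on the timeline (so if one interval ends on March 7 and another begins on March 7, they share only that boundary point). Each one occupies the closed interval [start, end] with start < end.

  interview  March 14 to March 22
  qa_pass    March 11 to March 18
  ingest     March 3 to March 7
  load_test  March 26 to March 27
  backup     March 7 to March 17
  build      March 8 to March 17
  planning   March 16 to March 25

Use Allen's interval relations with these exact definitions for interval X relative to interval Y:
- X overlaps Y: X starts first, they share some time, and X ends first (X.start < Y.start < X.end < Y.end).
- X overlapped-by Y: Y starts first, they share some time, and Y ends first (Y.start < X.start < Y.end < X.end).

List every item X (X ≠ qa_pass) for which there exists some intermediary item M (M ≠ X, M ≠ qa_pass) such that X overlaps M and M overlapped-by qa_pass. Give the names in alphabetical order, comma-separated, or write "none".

Target qa_pass = [March 11, March 18].
Intermediaries M with M overlapped-by qa_pass: interview, planning.
Via interview — items with X overlaps interview: backup, build.
Via planning — items with X overlaps planning: backup, build, interview.
Union: backup, build, interview.

backup, build, interview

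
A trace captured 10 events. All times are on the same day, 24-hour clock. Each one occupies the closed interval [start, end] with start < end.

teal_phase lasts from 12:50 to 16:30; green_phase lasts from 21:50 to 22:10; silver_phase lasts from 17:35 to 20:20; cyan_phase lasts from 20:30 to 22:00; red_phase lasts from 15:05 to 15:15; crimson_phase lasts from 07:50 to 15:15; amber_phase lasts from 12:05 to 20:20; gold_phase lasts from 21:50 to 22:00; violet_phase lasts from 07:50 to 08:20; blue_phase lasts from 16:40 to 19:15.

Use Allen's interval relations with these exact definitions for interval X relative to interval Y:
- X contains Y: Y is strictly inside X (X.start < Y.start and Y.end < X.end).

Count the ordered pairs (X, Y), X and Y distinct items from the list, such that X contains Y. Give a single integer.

4

Checking all 90 ordered pairs for relation 'contains'; matching pairs in alphabetical order:
(amber_phase, blue_phase): amber_phase contains blue_phase ✓
(amber_phase, red_phase): amber_phase contains red_phase ✓
(amber_phase, teal_phase): amber_phase contains teal_phase ✓
(teal_phase, red_phase): teal_phase contains red_phase ✓
Count: 4.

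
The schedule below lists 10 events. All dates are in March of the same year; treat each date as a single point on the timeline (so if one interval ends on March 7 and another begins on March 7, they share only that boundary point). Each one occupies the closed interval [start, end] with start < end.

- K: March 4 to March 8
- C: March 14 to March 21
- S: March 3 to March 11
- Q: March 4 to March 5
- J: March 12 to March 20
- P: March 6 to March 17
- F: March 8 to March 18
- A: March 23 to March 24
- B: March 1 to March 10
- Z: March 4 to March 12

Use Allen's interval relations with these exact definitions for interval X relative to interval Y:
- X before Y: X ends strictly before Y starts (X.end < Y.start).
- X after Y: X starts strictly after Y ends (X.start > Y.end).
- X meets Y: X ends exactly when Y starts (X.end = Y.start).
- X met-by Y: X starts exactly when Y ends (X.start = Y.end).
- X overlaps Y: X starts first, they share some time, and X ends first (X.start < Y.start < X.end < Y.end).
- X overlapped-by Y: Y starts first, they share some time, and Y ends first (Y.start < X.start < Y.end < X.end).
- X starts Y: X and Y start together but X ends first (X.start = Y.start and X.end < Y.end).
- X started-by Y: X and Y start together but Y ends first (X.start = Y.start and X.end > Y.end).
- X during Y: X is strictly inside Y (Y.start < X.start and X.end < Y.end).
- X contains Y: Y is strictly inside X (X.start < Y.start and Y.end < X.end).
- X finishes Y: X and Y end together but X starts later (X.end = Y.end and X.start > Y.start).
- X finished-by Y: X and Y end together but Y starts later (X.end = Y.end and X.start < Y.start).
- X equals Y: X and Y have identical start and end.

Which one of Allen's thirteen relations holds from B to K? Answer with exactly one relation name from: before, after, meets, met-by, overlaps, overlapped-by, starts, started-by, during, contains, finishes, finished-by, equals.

B = [March 1, March 10]; K = [March 4, March 8].
Compare endpoints: B.start < K.start, B.start < K.end, B.end > K.start, B.end > K.end.
That pattern is 'contains'.

contains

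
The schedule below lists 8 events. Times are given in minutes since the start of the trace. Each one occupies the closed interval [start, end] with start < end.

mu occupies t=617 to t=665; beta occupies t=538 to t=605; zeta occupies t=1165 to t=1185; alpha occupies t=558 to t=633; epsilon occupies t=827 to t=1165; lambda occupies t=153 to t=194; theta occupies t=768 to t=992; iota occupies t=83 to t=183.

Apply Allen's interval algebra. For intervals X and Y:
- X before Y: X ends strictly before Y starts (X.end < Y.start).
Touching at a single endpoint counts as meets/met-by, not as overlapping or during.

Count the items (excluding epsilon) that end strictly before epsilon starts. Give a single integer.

Target epsilon = [t=827, t=1165].
alpha [t=558, t=633] → before → counts.
beta [t=538, t=605] → before → counts.
iota [t=83, t=183] → before → counts.
lambda [t=153, t=194] → before → counts.
mu [t=617, t=665] → before → counts.
theta [t=768, t=992] → overlaps → no.
zeta [t=1165, t=1185] → met-by → no.
Total: 5.

5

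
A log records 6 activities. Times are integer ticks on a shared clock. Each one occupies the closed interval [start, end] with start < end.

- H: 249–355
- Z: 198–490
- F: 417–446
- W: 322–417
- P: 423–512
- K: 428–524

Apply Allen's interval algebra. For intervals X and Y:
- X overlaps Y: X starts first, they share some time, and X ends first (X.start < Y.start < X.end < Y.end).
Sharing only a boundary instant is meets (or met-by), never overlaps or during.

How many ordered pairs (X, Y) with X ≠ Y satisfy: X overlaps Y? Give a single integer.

6

Checking all 30 ordered pairs for relation 'overlaps'; matching pairs in alphabetical order:
(F, K): F overlaps K ✓
(F, P): F overlaps P ✓
(H, W): H overlaps W ✓
(P, K): P overlaps K ✓
(Z, K): Z overlaps K ✓
(Z, P): Z overlaps P ✓
Count: 6.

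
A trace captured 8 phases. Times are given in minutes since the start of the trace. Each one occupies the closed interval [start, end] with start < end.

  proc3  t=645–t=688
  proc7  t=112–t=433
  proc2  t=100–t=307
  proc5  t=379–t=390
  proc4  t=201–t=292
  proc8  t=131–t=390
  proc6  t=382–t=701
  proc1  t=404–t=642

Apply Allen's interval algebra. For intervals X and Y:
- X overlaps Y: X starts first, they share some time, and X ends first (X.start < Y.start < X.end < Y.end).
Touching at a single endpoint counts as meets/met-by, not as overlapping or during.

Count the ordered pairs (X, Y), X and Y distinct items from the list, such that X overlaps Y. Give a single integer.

6

Checking all 56 ordered pairs for relation 'overlaps'; matching pairs in alphabetical order:
(proc2, proc7): proc2 overlaps proc7 ✓
(proc2, proc8): proc2 overlaps proc8 ✓
(proc5, proc6): proc5 overlaps proc6 ✓
(proc7, proc1): proc7 overlaps proc1 ✓
(proc7, proc6): proc7 overlaps proc6 ✓
(proc8, proc6): proc8 overlaps proc6 ✓
Count: 6.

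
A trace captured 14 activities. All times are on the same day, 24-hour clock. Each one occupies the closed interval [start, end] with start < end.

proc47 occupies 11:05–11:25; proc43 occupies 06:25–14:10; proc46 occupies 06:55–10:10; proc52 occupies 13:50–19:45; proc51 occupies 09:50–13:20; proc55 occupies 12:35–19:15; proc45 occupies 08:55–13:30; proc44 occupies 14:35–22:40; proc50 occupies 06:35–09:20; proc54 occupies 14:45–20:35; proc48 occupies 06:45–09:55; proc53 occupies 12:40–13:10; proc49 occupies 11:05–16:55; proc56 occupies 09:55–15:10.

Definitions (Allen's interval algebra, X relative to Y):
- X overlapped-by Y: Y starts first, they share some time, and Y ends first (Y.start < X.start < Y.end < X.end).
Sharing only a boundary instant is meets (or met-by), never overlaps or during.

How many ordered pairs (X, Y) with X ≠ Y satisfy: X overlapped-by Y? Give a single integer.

Checking all 182 ordered pairs for relation 'overlapped-by'; matching pairs in alphabetical order:
(proc44, proc49): proc44 overlapped-by proc49 ✓
(proc44, proc52): proc44 overlapped-by proc52 ✓
(proc44, proc55): proc44 overlapped-by proc55 ✓
(proc44, proc56): proc44 overlapped-by proc56 ✓
(proc45, proc46): proc45 overlapped-by proc46 ✓
(proc45, proc48): proc45 overlapped-by proc48 ✓
(proc45, proc50): proc45 overlapped-by proc50 ✓
(proc46, proc48): proc46 overlapped-by proc48 ✓
(proc46, proc50): proc46 overlapped-by proc50 ✓
(proc48, proc50): proc48 overlapped-by proc50 ✓
(proc49, proc43): proc49 overlapped-by proc43 ✓
(proc49, proc45): proc49 overlapped-by proc45 ✓
(proc49, proc51): proc49 overlapped-by proc51 ✓
(proc49, proc56): proc49 overlapped-by proc56 ✓
(proc51, proc46): proc51 overlapped-by proc46 ✓
(proc51, proc48): proc51 overlapped-by proc48 ✓
(proc52, proc43): proc52 overlapped-by proc43 ✓
(proc52, proc49): proc52 overlapped-by proc49 ✓
(proc52, proc55): proc52 overlapped-by proc55 ✓
(proc52, proc56): proc52 overlapped-by proc56 ✓
(proc54, proc49): proc54 overlapped-by proc49 ✓
(proc54, proc52): proc54 overlapped-by proc52 ✓
(proc54, proc55): proc54 overlapped-by proc55 ✓
(proc54, proc56): proc54 overlapped-by proc56 ✓
... plus 9 further pairs not listed.
Count: 33.

33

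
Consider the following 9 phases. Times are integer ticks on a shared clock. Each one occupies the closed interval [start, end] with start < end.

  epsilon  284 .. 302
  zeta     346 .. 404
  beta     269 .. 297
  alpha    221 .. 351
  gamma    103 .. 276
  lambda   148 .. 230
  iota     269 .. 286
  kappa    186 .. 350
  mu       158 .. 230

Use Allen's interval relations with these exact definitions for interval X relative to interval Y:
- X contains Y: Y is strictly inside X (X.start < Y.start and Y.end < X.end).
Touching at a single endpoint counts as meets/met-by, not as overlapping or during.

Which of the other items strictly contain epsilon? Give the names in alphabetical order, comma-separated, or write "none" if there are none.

Target epsilon = [284, 302].
alpha [221, 351] → contains → yes.
beta [269, 297] → overlaps → no.
gamma [103, 276] → before → no.
iota [269, 286] → overlaps → no.
kappa [186, 350] → contains → yes.
lambda [148, 230] → before → no.
mu [158, 230] → before → no.
zeta [346, 404] → after → no.
Result: alpha, kappa.

alpha, kappa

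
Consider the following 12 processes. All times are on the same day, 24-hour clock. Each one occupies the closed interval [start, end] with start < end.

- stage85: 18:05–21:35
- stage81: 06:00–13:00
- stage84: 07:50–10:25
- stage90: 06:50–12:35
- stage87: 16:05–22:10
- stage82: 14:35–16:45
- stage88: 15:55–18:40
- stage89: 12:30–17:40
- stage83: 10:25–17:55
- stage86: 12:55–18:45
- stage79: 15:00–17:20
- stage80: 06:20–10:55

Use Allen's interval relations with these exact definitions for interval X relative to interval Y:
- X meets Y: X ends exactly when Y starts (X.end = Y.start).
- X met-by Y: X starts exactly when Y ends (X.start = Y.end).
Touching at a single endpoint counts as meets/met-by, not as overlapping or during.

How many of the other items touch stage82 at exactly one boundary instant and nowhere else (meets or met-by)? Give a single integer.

Target stage82 = [14:35, 16:45].
stage79 [15:00, 17:20] → overlapped-by → no.
stage80 [06:20, 10:55] → before → no.
stage81 [06:00, 13:00] → before → no.
stage83 [10:25, 17:55] → contains → no.
stage84 [07:50, 10:25] → before → no.
stage85 [18:05, 21:35] → after → no.
stage86 [12:55, 18:45] → contains → no.
stage87 [16:05, 22:10] → overlapped-by → no.
stage88 [15:55, 18:40] → overlapped-by → no.
stage89 [12:30, 17:40] → contains → no.
stage90 [06:50, 12:35] → before → no.
Total: 0.

0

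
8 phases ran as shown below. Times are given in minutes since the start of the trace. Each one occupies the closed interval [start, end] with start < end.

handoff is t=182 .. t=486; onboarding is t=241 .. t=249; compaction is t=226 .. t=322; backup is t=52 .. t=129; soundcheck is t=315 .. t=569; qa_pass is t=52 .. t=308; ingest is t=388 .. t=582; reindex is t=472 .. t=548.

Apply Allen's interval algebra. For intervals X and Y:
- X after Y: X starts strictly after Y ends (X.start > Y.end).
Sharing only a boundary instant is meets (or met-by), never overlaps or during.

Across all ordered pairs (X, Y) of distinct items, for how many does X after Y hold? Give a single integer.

14

Checking all 56 ordered pairs for relation 'after'; matching pairs in alphabetical order:
(compaction, backup): compaction after backup ✓
(handoff, backup): handoff after backup ✓
(ingest, backup): ingest after backup ✓
(ingest, compaction): ingest after compaction ✓
(ingest, onboarding): ingest after onboarding ✓
(ingest, qa_pass): ingest after qa_pass ✓
(onboarding, backup): onboarding after backup ✓
(reindex, backup): reindex after backup ✓
(reindex, compaction): reindex after compaction ✓
(reindex, onboarding): reindex after onboarding ✓
(reindex, qa_pass): reindex after qa_pass ✓
(soundcheck, backup): soundcheck after backup ✓
(soundcheck, onboarding): soundcheck after onboarding ✓
(soundcheck, qa_pass): soundcheck after qa_pass ✓
Count: 14.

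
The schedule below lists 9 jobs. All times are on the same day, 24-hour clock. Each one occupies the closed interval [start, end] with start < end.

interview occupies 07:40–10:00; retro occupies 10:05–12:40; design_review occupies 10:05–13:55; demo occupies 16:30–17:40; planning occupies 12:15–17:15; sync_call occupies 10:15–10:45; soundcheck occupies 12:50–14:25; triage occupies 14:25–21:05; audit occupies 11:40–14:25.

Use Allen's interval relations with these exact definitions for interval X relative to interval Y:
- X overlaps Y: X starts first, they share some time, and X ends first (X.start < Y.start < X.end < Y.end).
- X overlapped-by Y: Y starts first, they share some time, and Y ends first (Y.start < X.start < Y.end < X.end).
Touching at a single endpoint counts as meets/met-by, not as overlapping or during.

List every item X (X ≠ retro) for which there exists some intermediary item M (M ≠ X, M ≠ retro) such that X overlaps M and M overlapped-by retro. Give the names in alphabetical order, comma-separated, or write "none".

Target retro = [10:05, 12:40].
Intermediaries M with M overlapped-by retro: audit, planning.
Via audit — items with X overlaps audit: design_review.
Via planning — items with X overlaps planning: audit, design_review.
Union: audit, design_review.

audit, design_review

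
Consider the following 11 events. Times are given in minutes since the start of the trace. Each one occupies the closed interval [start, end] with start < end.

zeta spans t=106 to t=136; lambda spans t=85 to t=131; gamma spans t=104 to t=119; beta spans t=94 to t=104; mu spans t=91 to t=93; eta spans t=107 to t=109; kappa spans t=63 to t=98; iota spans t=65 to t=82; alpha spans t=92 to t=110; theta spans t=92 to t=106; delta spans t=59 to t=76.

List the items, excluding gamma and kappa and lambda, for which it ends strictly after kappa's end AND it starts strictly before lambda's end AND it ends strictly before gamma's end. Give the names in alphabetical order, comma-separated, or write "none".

alpha, beta, eta, theta

Conditions: its end is strictly after kappa's end (X.end > t=98) AND its start is strictly before lambda's end (X.start < t=131) AND its end is strictly before gamma's end (X.end < t=119).
alpha: end t=110 > t=98? ✓; start t=92 < t=131? ✓; end t=110 < t=119? ✓ → yes.
beta: end t=104 > t=98? ✓; start t=94 < t=131? ✓; end t=104 < t=119? ✓ → yes.
delta: end t=76 > t=98? ✗; start t=59 < t=131? ✓; end t=76 < t=119? ✓ → no.
eta: end t=109 > t=98? ✓; start t=107 < t=131? ✓; end t=109 < t=119? ✓ → yes.
iota: end t=82 > t=98? ✗; start t=65 < t=131? ✓; end t=82 < t=119? ✓ → no.
mu: end t=93 > t=98? ✗; start t=91 < t=131? ✓; end t=93 < t=119? ✓ → no.
theta: end t=106 > t=98? ✓; start t=92 < t=131? ✓; end t=106 < t=119? ✓ → yes.
zeta: end t=136 > t=98? ✓; start t=106 < t=131? ✓; end t=136 < t=119? ✗ → no.
Result: alpha, beta, eta, theta.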